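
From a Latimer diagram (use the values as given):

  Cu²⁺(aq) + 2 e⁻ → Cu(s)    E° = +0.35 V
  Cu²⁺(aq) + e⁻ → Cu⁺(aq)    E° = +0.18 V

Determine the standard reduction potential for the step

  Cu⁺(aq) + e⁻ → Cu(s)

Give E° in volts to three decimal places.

+0.520 V

Sequential free energies add, so n₃E°₃ = n₁E°₁ + n₂E°₂.
With n₃ = 2, and the known step contributing 1×(+0.18) V, the unknown satisfies 1·E° = 2×(+0.35) − 1×(+0.18) = +0.520.
E° = +0.520 / 1 = +0.520 V.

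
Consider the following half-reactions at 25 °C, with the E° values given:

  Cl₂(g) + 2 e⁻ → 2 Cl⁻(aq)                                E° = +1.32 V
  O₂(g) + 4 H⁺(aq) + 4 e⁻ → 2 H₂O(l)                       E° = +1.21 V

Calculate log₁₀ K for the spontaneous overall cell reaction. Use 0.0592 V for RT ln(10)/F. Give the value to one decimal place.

Cathode: Cl₂/Cl⁻; anode: O₂/H₂O. E°cell = +0.11 V, n = 4.
log K = nE°cell / 0.0592 = (4)(+0.11) / 0.0592 = 7.4.

7.4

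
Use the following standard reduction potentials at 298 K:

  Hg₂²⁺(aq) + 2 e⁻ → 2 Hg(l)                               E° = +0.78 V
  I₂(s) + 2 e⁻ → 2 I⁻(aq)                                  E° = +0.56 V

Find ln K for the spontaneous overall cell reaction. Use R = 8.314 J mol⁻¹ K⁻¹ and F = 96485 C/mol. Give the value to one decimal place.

Cathode: Hg₂²⁺/Hg; anode: I₂/I⁻. E°cell = (+0.78) − (+0.56) = +0.22 V, with n = 2.
ΔG° = −nFE° = −RT ln K, so ln K = nFE°/(RT) = (2)(96485)(+0.22) / ((8.314)(298)) = 17.135.

17.1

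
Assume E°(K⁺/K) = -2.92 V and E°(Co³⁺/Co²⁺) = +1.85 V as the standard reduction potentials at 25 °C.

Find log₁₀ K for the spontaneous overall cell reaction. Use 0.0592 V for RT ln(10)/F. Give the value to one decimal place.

80.6

Cathode: Co³⁺/Co²⁺; anode: K⁺/K. E°cell = +4.77 V, n = 1.
log K = nE°cell / 0.0592 = (1)(+4.77) / 0.0592 = 80.6.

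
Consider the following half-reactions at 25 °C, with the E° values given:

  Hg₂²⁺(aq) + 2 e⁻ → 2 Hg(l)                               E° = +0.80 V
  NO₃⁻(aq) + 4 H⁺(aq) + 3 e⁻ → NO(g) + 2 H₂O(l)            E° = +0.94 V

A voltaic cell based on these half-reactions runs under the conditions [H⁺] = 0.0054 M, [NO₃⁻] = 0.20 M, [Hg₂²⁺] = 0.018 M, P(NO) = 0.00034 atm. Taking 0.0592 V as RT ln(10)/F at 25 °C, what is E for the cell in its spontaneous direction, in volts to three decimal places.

NO₃⁻/NO is the cathode (higher E°), Hg₂²⁺/Hg the anode: E°cell = +0.94 − (+0.80) = +0.14 V, n = 6.
Overall: 2 NO₃⁻(aq) + 8 H⁺(aq) + 6 Hg(l) → 2 NO(g) + 4 H₂O(l) + 3 Hg₂²⁺(aq)
Q = P(NO)^2·[Hg₂²⁺]^3 / ([NO₃⁻]^2·[H⁺]^8); log Q = 7.368.
E = E° − (0.0592/n) log Q = +0.14 − (0.0592/6)(7.368) = +0.067 V.

+0.067 V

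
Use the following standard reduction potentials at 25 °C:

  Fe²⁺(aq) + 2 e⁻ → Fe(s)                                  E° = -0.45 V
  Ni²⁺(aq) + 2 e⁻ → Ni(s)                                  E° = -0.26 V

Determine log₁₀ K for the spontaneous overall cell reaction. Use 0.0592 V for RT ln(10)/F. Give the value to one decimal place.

6.4

Cathode: Ni²⁺/Ni; anode: Fe²⁺/Fe. E°cell = +0.19 V, n = 2.
log K = nE°cell / 0.0592 = (2)(+0.19) / 0.0592 = 6.4.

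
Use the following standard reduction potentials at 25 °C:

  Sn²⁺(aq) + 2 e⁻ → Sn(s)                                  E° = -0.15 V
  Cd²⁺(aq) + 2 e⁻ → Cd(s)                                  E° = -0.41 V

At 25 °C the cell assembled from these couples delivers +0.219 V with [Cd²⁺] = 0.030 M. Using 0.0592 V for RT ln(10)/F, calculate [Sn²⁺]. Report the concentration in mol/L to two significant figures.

0.0012 M

Sn²⁺/Sn is the cathode, Cd²⁺/Cd the anode: E°cell = +0.26 V, n = 2.
Overall reaction: Sn²⁺(aq) + Cd(s) → Sn(s) + Cd²⁺(aq); Q = [Cd²⁺]^1/[Sn²⁺]^1.
From E = E° − (0.0592/n) log Q: log Q = (E° − E)·n/0.0592 = (+0.26 − (+0.219))·2/0.0592 = 1.3851.
So 1·log[Sn²⁺] = 1·log(0.03) − log Q = -1.5229 − (1.3851) = -2.9080; [Sn²⁺] = 10^(-2.9080) ≈ 0.0012 M.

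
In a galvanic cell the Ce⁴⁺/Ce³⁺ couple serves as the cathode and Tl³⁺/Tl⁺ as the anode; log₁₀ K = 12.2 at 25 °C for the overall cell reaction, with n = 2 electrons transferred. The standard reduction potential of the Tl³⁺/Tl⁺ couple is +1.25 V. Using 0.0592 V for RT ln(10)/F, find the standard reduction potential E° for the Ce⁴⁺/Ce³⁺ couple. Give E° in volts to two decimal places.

+1.61 V

E°cell = (0.0592/n)·log K = (0.0592/2)(12.2) = +0.361 V.
Since Ce⁴⁺/Ce³⁺ is the cathode and Tl³⁺/Tl⁺ the anode, E°cell = E°(Ce⁴⁺/Ce³⁺) − E°(Tl³⁺/Tl⁺).
So E°(Ce⁴⁺/Ce³⁺) = E°cell + E°(Tl³⁺/Tl⁺) = +0.361 + (+1.25) = +1.61 V.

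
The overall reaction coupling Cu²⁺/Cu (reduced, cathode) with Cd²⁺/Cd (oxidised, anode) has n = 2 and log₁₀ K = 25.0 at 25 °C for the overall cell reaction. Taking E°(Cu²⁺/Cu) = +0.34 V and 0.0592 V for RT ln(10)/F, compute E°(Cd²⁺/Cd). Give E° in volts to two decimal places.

E°cell = (0.0592/n)·log K = (0.0592/2)(25.0) = +0.740 V.
Since Cu²⁺/Cu is the cathode and Cd²⁺/Cd the anode, E°cell = E°(Cu²⁺/Cu) − E°(Cd²⁺/Cd).
So E°(Cd²⁺/Cd) = E°(Cu²⁺/Cu) − E°cell = (+0.34) − (+0.740) = -0.40 V.

-0.40 V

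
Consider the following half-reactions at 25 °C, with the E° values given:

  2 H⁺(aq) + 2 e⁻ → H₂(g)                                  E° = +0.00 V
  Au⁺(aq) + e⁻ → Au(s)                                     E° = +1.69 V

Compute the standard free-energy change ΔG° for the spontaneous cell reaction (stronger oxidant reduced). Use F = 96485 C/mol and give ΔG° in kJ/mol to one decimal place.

Au⁺/Au (E° = +1.69 V) is the cathode; H⁺/H₂ (E° = +0.00 V) is the anode, so E°cell = +1.69 V.
Balancing electrons gives n = 2 (lcm of 1 and 2).
ΔG° = −nFE° = −(2)(96485)(+1.69) = -326,119 J = -326.1 kJ/mol.

-326.1 kJ/mol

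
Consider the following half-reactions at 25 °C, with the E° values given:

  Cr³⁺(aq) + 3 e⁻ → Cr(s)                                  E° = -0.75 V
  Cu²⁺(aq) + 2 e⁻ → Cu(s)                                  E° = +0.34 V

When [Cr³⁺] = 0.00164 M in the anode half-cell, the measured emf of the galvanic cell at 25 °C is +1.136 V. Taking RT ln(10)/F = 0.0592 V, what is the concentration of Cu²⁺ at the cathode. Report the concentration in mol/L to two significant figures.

Cu²⁺/Cu is the cathode, Cr³⁺/Cr the anode: E°cell = +1.09 V, n = 6.
Overall reaction: 3 Cu²⁺(aq) + 2 Cr(s) → 3 Cu(s) + 2 Cr³⁺(aq); Q = [Cr³⁺]^2/[Cu²⁺]^3.
From E = E° − (0.0592/n) log Q: log Q = (E° − E)·n/0.0592 = (+1.09 − (+1.136))·6/0.0592 = -4.6622.
So 3·log[Cu²⁺] = 2·log(0.00164) − log Q = -5.5703 − (-4.6622) = -0.9081; log[Cu²⁺] = -0.9081 / 3 = -0.3027; [Cu²⁺] = 10^(-0.3027) ≈ 0.50 M.

0.50 M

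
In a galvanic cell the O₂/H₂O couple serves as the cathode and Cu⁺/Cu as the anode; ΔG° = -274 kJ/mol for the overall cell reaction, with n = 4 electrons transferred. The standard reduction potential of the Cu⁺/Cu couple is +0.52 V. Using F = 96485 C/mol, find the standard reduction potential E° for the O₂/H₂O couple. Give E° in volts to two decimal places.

E°cell = −ΔG°/(nF) = −(-274×10³)/((4)(96485)) = +0.710 V.
Since O₂/H₂O is the cathode and Cu⁺/Cu the anode, E°cell = E°(O₂/H₂O) − E°(Cu⁺/Cu).
So E°(O₂/H₂O) = E°cell + E°(Cu⁺/Cu) = +0.710 + (+0.52) = +1.23 V.

+1.23 V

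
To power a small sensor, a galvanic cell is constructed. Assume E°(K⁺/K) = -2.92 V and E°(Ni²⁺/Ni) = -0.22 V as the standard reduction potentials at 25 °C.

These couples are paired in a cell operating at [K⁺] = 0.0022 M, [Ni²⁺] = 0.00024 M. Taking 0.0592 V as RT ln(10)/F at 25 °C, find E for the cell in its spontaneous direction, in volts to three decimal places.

Ni²⁺/Ni is the cathode (higher E°), K⁺/K the anode: E°cell = -0.22 − (-2.92) = +2.70 V, n = 2.
Overall: Ni²⁺(aq) + 2 K(s) → Ni(s) + 2 K⁺(aq)
Q = [K⁺]^2 / ([Ni²⁺]); log Q = -1.695.
E = E° − (0.0592/n) log Q = +2.70 − (0.0592/2)(-1.695) = +2.750 V.

+2.750 V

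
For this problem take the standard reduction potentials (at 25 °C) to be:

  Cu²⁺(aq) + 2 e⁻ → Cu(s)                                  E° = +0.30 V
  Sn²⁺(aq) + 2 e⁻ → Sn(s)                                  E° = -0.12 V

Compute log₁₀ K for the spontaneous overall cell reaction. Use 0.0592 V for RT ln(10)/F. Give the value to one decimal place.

14.2

Cathode: Cu²⁺/Cu; anode: Sn²⁺/Sn. E°cell = +0.42 V, n = 2.
log K = nE°cell / 0.0592 = (2)(+0.42) / 0.0592 = 14.2.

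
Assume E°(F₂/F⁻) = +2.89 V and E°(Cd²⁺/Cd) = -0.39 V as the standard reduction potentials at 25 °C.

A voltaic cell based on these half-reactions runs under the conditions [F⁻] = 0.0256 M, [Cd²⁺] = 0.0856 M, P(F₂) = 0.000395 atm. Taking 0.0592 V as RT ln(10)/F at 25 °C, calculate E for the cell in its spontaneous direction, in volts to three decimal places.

F₂/F⁻ is the cathode (higher E°), Cd²⁺/Cd the anode: E°cell = +2.89 − (-0.39) = +3.28 V, n = 2.
Overall: F₂(g) + Cd(s) → 2 F⁻(aq) + Cd²⁺(aq)
Q = [F⁻]^2·[Cd²⁺] / (P(F₂)); log Q = -0.848.
E = E° − (0.0592/n) log Q = +3.28 − (0.0592/2)(-0.848) = +3.305 V.

+3.305 V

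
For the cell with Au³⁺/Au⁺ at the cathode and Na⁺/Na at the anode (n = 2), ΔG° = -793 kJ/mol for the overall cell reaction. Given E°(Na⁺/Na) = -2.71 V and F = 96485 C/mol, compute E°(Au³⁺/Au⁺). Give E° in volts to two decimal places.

E°cell = −ΔG°/(nF) = −(-793×10³)/((2)(96485)) = +4.109 V.
Since Au³⁺/Au⁺ is the cathode and Na⁺/Na the anode, E°cell = E°(Au³⁺/Au⁺) − E°(Na⁺/Na).
So E°(Au³⁺/Au⁺) = E°cell + E°(Na⁺/Na) = +4.109 + (-2.71) = +1.40 V.

+1.40 V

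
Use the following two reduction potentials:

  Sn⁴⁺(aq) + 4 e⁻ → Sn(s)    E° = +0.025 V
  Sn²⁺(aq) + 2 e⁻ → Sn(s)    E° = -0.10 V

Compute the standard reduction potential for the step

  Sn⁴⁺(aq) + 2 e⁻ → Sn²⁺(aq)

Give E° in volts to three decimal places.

Sequential free energies add, so n₃E°₃ = n₁E°₁ + n₂E°₂.
With n₃ = 4, and the known step contributing 2×(-0.10) V, the unknown satisfies 2·E° = 4×(+0.025) − 2×(-0.10) = +0.300.
E° = +0.300 / 2 = +0.150 V.

+0.150 V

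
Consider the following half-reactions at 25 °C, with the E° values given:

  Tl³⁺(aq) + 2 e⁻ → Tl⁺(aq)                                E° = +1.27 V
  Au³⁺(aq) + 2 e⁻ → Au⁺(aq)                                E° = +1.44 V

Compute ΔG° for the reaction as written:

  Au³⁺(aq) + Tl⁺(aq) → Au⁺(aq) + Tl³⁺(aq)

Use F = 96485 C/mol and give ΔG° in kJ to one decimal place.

As written, Au³⁺/Au⁺ is reduced (cathode) and Tl³⁺/Tl⁺ is oxidised (anode), so E°cell = (+1.44) − (+1.27) = +0.17 V.
Balancing electrons gives n = 2.
ΔG° = −nFE° = −(2)(96485)(+0.17) = -32,805 J = -32.8 kJ.

-32.8 kJ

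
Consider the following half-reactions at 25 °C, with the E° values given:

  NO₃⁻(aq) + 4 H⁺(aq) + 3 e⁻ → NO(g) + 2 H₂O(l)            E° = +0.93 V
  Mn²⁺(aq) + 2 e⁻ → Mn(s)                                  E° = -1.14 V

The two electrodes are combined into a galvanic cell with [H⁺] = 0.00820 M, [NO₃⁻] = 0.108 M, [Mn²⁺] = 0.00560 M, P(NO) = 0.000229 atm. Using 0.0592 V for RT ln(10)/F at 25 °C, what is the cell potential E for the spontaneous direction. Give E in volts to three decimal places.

+2.025 V

NO₃⁻/NO is the cathode (higher E°), Mn²⁺/Mn the anode: E°cell = +0.93 − (-1.14) = +2.07 V, n = 6.
Overall: 2 NO₃⁻(aq) + 8 H⁺(aq) + 3 Mn(s) → 2 NO(g) + 4 H₂O(l) + 3 Mn²⁺(aq)
Q = P(NO)^2·[Mn²⁺]^3 / ([NO₃⁻]^2·[H⁺]^8); log Q = 4.587.
E = E° − (0.0592/n) log Q = +2.07 − (0.0592/6)(4.587) = +2.025 V.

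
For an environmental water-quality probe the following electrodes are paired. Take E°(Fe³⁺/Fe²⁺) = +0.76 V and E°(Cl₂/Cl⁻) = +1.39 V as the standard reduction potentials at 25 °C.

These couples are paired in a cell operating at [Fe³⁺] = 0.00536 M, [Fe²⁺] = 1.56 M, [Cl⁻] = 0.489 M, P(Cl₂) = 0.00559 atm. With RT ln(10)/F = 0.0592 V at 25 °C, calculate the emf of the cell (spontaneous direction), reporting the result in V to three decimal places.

Cl₂/Cl⁻ is the cathode (higher E°), Fe³⁺/Fe²⁺ the anode: E°cell = +1.39 − (+0.76) = +0.63 V, n = 2.
Overall: Cl₂(g) + 2 Fe²⁺(aq) → 2 Cl⁻(aq) + 2 Fe³⁺(aq)
Q = [Cl⁻]^2·[Fe³⁺]^2 / (P(Cl₂)·[Fe²⁺]^2); log Q = -3.297.
E = E° − (0.0592/n) log Q = +0.63 − (0.0592/2)(-3.297) = +0.728 V.

+0.728 V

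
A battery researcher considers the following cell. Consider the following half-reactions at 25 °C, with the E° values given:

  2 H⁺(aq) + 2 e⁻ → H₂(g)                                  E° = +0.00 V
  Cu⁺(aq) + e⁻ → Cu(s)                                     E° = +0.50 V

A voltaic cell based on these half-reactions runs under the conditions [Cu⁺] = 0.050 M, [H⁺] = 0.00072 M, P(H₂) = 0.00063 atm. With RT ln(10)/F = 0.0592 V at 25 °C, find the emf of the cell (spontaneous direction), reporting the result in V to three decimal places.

+0.514 V

Cu⁺/Cu is the cathode (higher E°), H⁺/H₂ the anode: E°cell = +0.50 − (+0.00) = +0.50 V, n = 2.
Overall: 2 Cu⁺(aq) + H₂(g) → 2 Cu(s) + 2 H⁺(aq)
Q = [H⁺]^2 / ([Cu⁺]^2·P(H₂)); log Q = -0.483.
E = E° − (0.0592/n) log Q = +0.50 − (0.0592/2)(-0.483) = +0.514 V.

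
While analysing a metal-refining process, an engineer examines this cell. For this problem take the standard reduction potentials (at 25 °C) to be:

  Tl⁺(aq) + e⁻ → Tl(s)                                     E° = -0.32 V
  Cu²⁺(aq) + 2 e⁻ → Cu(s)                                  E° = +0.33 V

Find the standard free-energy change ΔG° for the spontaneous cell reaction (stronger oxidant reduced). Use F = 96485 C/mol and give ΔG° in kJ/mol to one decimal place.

-125.4 kJ/mol

Cu²⁺/Cu (E° = +0.33 V) is the cathode; Tl⁺/Tl (E° = -0.32 V) is the anode, so E°cell = +0.65 V.
Balancing electrons gives n = 2 (lcm of 2 and 1).
ΔG° = −nFE° = −(2)(96485)(+0.65) = -125,430 J = -125.4 kJ/mol.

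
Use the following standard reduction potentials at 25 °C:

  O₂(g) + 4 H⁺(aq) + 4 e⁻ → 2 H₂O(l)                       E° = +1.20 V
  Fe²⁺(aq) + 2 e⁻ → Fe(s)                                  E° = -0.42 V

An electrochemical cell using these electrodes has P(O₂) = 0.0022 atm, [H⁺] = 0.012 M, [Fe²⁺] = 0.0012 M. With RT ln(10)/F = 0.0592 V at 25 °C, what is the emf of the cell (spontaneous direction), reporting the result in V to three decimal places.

O₂/H₂O is the cathode (higher E°), Fe²⁺/Fe the anode: E°cell = +1.20 − (-0.42) = +1.62 V, n = 4.
Overall: O₂(g) + 4 H⁺(aq) + 2 Fe(s) → 2 H₂O(l) + 2 Fe²⁺(aq)
Q = [Fe²⁺]^2 / (P(O₂)·[H⁺]^4); log Q = 4.499.
E = E° − (0.0592/n) log Q = +1.62 − (0.0592/4)(4.499) = +1.553 V.

+1.553 V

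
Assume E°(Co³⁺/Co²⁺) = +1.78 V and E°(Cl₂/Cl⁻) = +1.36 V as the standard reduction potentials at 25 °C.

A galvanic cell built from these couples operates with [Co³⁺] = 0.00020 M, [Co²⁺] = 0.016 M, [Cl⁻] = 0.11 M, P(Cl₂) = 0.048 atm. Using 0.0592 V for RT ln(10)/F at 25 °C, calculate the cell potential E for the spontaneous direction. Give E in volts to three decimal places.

Co³⁺/Co²⁺ is the cathode (higher E°), Cl₂/Cl⁻ the anode: E°cell = +1.78 − (+1.36) = +0.42 V, n = 2.
Overall: 2 Co³⁺(aq) + 2 Cl⁻(aq) → 2 Co²⁺(aq) + Cl₂(g)
Q = [Co²⁺]^2·P(Cl₂) / ([Co³⁺]^2·[Cl⁻]^2); log Q = 4.405.
E = E° − (0.0592/n) log Q = +0.42 − (0.0592/2)(4.405) = +0.290 V.

+0.290 V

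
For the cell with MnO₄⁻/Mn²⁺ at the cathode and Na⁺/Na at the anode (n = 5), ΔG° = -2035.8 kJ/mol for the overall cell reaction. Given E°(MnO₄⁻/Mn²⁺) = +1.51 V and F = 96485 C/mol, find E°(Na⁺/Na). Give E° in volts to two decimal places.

-2.71 V

E°cell = −ΔG°/(nF) = −(-2035.8×10³)/((5)(96485)) = +4.220 V.
Since MnO₄⁻/Mn²⁺ is the cathode and Na⁺/Na the anode, E°cell = E°(MnO₄⁻/Mn²⁺) − E°(Na⁺/Na).
So E°(Na⁺/Na) = E°(MnO₄⁻/Mn²⁺) − E°cell = (+1.51) − (+4.220) = -2.71 V.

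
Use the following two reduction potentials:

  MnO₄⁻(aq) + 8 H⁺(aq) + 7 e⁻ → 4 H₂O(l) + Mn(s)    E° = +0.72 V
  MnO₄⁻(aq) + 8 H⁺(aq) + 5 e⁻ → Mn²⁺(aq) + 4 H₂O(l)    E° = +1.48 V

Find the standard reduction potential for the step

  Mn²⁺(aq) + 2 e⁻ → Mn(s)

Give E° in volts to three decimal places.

Sequential free energies add, so n₃E°₃ = n₁E°₁ + n₂E°₂.
With n₃ = 7, and the known step contributing 5×(+1.48) V, the unknown satisfies 2·E° = 7×(+0.72) − 5×(+1.48) = -2.360.
E° = -2.360 / 2 = -1.180 V.

-1.180 V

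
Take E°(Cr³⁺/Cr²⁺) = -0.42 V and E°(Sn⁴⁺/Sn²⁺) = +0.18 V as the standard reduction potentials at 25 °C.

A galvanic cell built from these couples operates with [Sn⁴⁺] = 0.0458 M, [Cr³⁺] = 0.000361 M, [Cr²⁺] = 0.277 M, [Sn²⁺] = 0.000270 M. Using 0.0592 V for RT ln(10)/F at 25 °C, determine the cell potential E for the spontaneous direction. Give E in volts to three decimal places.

+0.837 V

Sn⁴⁺/Sn²⁺ is the cathode (higher E°), Cr³⁺/Cr²⁺ the anode: E°cell = +0.18 − (-0.42) = +0.60 V, n = 2.
Overall: Sn⁴⁺(aq) + 2 Cr²⁺(aq) → Sn²⁺(aq) + 2 Cr³⁺(aq)
Q = [Sn²⁺]·[Cr³⁺]^2 / ([Sn⁴⁺]·[Cr²⁺]^2); log Q = -7.999.
E = E° − (0.0592/n) log Q = +0.60 − (0.0592/2)(-7.999) = +0.837 V.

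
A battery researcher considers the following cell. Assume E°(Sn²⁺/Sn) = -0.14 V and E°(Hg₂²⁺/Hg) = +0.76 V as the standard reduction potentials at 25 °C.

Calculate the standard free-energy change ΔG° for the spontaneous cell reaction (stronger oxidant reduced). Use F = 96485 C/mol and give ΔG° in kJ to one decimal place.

Hg₂²⁺/Hg (E° = +0.76 V) is the cathode; Sn²⁺/Sn (E° = -0.14 V) is the anode, so E°cell = +0.90 V.
Balancing electrons gives n = 2 (lcm of 2 and 2).
ΔG° = −nFE° = −(2)(96485)(+0.90) = -173,673 J = -173.7 kJ.

-173.7 kJ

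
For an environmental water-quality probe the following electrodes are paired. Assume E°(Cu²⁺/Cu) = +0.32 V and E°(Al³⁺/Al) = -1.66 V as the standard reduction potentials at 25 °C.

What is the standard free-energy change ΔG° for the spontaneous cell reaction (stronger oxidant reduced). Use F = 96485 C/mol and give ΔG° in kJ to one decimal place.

Cu²⁺/Cu (E° = +0.32 V) is the cathode; Al³⁺/Al (E° = -1.66 V) is the anode, so E°cell = +1.98 V.
Balancing electrons gives n = 6 (lcm of 2 and 3).
ΔG° = −nFE° = −(6)(96485)(+1.98) = -1,146,242 J = -1146.2 kJ.

-1146.2 kJ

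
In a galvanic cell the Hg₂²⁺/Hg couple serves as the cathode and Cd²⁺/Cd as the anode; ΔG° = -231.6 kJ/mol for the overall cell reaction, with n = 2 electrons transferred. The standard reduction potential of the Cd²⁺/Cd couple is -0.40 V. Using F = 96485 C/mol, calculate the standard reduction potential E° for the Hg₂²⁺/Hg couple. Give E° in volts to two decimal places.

E°cell = −ΔG°/(nF) = −(-231.6×10³)/((2)(96485)) = +1.200 V.
Since Hg₂²⁺/Hg is the cathode and Cd²⁺/Cd the anode, E°cell = E°(Hg₂²⁺/Hg) − E°(Cd²⁺/Cd).
So E°(Hg₂²⁺/Hg) = E°cell + E°(Cd²⁺/Cd) = +1.200 + (-0.40) = +0.80 V.

+0.80 V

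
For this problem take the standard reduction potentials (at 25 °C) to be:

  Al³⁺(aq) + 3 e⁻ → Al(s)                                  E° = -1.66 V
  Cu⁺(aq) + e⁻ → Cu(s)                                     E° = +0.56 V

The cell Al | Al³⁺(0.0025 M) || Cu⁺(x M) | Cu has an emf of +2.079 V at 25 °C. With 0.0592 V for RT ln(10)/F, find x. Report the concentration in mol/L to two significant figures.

0.00056 M

Cu⁺/Cu is the cathode, Al³⁺/Al the anode: E°cell = +2.22 V, n = 3.
Overall reaction: 3 Cu⁺(aq) + Al(s) → 3 Cu(s) + Al³⁺(aq); Q = [Al³⁺]^1/[Cu⁺]^3.
From E = E° − (0.0592/n) log Q: log Q = (E° − E)·n/0.0592 = (+2.22 − (+2.079))·3/0.0592 = 7.1453.
So 3·log[Cu⁺] = 1·log(0.0025) − log Q = -2.6021 − (7.1453) = -9.7474; log[Cu⁺] = -9.7474 / 3 = -3.2491; [Cu⁺] = 10^(-3.2491) ≈ 0.00056 M.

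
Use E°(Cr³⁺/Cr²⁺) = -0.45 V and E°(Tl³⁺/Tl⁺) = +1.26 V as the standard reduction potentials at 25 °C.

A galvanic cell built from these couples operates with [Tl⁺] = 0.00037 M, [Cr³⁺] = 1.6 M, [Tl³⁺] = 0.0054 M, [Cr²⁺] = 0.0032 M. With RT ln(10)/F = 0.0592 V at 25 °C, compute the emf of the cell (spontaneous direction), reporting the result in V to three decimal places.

+1.585 V

Tl³⁺/Tl⁺ is the cathode (higher E°), Cr³⁺/Cr²⁺ the anode: E°cell = +1.26 − (-0.45) = +1.71 V, n = 2.
Overall: Tl³⁺(aq) + 2 Cr²⁺(aq) → Tl⁺(aq) + 2 Cr³⁺(aq)
Q = [Tl⁺]·[Cr³⁺]^2 / ([Tl³⁺]·[Cr²⁺]^2); log Q = 4.234.
E = E° − (0.0592/n) log Q = +1.71 − (0.0592/2)(4.234) = +1.585 V.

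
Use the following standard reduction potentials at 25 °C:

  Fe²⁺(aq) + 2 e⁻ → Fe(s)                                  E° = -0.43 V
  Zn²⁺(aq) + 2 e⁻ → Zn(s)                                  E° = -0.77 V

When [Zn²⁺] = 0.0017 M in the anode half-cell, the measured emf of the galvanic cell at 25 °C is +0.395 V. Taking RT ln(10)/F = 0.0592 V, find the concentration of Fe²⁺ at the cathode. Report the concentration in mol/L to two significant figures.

Fe²⁺/Fe is the cathode, Zn²⁺/Zn the anode: E°cell = +0.34 V, n = 2.
Overall reaction: Fe²⁺(aq) + Zn(s) → Fe(s) + Zn²⁺(aq); Q = [Zn²⁺]^1/[Fe²⁺]^1.
From E = E° − (0.0592/n) log Q: log Q = (E° − E)·n/0.0592 = (+0.34 − (+0.395))·2/0.0592 = -1.8581.
So 1·log[Fe²⁺] = 1·log(0.0017) − log Q = -2.7696 − (-1.8581) = -0.9115; [Fe²⁺] = 10^(-0.9115) ≈ 0.12 M.

0.12 M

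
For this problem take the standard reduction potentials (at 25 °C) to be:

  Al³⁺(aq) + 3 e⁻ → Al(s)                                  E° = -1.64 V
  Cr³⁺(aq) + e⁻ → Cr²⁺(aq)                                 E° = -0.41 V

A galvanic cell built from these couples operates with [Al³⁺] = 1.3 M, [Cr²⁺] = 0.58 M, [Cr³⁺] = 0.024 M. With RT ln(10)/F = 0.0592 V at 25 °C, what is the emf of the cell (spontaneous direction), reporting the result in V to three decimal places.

Cr³⁺/Cr²⁺ is the cathode (higher E°), Al³⁺/Al the anode: E°cell = -0.41 − (-1.64) = +1.23 V, n = 3.
Overall: 3 Cr³⁺(aq) + Al(s) → 3 Cr²⁺(aq) + Al³⁺(aq)
Q = [Cr²⁺]^3·[Al³⁺] / ([Cr³⁺]^3); log Q = 4.264.
E = E° − (0.0592/n) log Q = +1.23 − (0.0592/3)(4.264) = +1.146 V.

+1.146 V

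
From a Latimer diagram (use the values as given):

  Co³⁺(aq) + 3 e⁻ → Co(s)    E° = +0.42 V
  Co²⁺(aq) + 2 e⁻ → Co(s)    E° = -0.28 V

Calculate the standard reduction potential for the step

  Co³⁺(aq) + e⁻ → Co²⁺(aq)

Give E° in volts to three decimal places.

+1.820 V

Sequential free energies add, so n₃E°₃ = n₁E°₁ + n₂E°₂.
With n₃ = 3, and the known step contributing 2×(-0.28) V, the unknown satisfies 1·E° = 3×(+0.42) − 2×(-0.28) = +1.820.
E° = +1.820 / 1 = +1.820 V.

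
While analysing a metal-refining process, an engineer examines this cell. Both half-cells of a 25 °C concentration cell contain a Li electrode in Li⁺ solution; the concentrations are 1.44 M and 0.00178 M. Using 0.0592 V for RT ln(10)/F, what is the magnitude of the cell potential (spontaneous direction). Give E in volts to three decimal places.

+0.172 V

For a concentration cell E°cell = 0. The 1.44 M side is the cathode (reduction is favoured where [Li⁺] is higher).
With n = 1, E = −(0.0592/1) log([Li⁺]ₐₙ/[Li⁺]꜀ₐₜ) = −(0.0592/1) log(0.00178/1.44) = −(0.0592/1)(-2.908) = +0.172 V.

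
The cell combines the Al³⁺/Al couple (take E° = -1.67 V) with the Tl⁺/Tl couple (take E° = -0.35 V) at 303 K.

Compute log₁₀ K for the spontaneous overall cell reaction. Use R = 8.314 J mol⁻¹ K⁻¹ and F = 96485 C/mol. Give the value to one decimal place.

Cathode: Tl⁺/Tl; anode: Al³⁺/Al. E°cell = (-0.35) − (-1.67) = +1.32 V, with n = 3.
ΔG° = −nFE° = −RT ln K, so ln K = nFE°/(RT) = (3)(96485)(+1.32) / ((8.314)(303)) = 151.671.
log₁₀ K = 151.671 / ln 10 = 65.9.

65.9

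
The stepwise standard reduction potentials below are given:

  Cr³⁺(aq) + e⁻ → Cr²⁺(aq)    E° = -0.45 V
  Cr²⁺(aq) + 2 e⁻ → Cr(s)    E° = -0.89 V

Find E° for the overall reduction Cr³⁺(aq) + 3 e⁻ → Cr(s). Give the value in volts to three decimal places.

-0.743 V

Standard free energies of sequential steps add: ΔG°₃ = ΔG°₁ + ΔG°₂, so n₃E°₃ = n₁E°₁ + n₂E°₂.
E°₃ = (1×-0.45 + 2×-0.89) / 3 = (-2.230) / 3 = -0.743 V.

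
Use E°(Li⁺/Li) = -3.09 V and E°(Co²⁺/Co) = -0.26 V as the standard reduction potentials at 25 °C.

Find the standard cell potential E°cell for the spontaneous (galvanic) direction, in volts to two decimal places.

+2.83 V

The Co²⁺/Co couple has the higher reduction potential, so it is the cathode; Li⁺/Li is oxidised at the anode.
E°cell = E°(cathode) − E°(anode) = (-0.26) − (-3.09) = +2.83 V.
Since E°cell > 0, the reaction is spontaneous under standard conditions.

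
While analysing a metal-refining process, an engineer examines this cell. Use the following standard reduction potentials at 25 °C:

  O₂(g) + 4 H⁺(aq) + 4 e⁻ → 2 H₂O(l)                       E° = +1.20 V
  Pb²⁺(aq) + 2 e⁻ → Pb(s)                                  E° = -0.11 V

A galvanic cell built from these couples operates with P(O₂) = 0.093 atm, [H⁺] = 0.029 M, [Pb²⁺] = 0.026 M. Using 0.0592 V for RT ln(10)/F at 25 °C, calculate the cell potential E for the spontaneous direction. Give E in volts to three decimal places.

+1.251 V

O₂/H₂O is the cathode (higher E°), Pb²⁺/Pb the anode: E°cell = +1.20 − (-0.11) = +1.31 V, n = 4.
Overall: O₂(g) + 4 H⁺(aq) + 2 Pb(s) → 2 H₂O(l) + 2 Pb²⁺(aq)
Q = [Pb²⁺]^2 / (P(O₂)·[H⁺]^4); log Q = 4.012.
E = E° − (0.0592/n) log Q = +1.31 − (0.0592/4)(4.012) = +1.251 V.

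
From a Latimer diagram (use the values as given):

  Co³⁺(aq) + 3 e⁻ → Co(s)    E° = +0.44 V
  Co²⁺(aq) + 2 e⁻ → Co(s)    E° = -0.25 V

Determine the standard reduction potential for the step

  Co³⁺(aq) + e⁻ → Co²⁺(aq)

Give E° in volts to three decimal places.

+1.820 V

Sequential free energies add, so n₃E°₃ = n₁E°₁ + n₂E°₂.
With n₃ = 3, and the known step contributing 2×(-0.25) V, the unknown satisfies 1·E° = 3×(+0.44) − 2×(-0.25) = +1.820.
E° = +1.820 / 1 = +1.820 V.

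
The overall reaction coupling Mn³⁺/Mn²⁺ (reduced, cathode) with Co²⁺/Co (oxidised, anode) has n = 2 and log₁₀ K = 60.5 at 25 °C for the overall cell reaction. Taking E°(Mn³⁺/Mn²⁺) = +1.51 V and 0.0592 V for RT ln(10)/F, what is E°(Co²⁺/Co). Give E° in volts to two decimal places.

-0.28 V

E°cell = (0.0592/n)·log K = (0.0592/2)(60.5) = +1.791 V.
Since Mn³⁺/Mn²⁺ is the cathode and Co²⁺/Co the anode, E°cell = E°(Mn³⁺/Mn²⁺) − E°(Co²⁺/Co).
So E°(Co²⁺/Co) = E°(Mn³⁺/Mn²⁺) − E°cell = (+1.51) − (+1.791) = -0.28 V.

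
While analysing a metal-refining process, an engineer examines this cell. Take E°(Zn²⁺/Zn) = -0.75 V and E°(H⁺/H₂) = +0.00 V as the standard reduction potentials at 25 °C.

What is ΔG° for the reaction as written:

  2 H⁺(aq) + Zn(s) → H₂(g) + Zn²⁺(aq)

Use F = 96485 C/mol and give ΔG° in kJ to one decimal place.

As written, H⁺/H₂ is reduced (cathode) and Zn²⁺/Zn is oxidised (anode), so E°cell = (+0.00) − (-0.75) = +0.75 V.
Balancing electrons gives n = 2.
ΔG° = −nFE° = −(2)(96485)(+0.75) = -144,728 J = -144.7 kJ.

-144.7 kJ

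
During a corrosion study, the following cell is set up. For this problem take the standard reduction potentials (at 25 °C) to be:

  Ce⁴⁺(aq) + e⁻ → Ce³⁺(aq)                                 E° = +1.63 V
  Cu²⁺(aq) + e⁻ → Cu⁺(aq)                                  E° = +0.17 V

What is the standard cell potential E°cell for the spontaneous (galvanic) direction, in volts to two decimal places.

+1.46 V

The Ce⁴⁺/Ce³⁺ couple has the higher reduction potential, so it is the cathode; Cu²⁺/Cu⁺ is oxidised at the anode.
E°cell = E°(cathode) − E°(anode) = (+1.63) − (+0.17) = +1.46 V.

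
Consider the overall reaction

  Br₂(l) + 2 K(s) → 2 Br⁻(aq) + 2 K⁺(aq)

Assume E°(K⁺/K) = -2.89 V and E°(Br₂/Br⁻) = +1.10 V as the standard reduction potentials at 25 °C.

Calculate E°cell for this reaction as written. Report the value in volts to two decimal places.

The Br₂/Br⁻ couple has the higher reduction potential, so it is the cathode; K⁺/K is oxidised at the anode.
E°cell = E°(cathode) − E°(anode) = (+1.10) − (-2.89) = +3.99 V.
Since E°cell > 0, the reaction is spontaneous under standard conditions.

+3.99 V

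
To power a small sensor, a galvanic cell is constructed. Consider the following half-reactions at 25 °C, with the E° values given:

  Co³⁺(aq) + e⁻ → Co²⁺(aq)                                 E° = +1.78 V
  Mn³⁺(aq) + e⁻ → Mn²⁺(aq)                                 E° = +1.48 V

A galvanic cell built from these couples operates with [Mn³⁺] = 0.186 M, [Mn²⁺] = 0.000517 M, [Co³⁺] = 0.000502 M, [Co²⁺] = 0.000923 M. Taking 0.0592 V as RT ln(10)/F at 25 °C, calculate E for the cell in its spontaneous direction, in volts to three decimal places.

+0.133 V

Co³⁺/Co²⁺ is the cathode (higher E°), Mn³⁺/Mn²⁺ the anode: E°cell = +1.78 − (+1.48) = +0.30 V, n = 1.
Overall: Co³⁺(aq) + Mn²⁺(aq) → Co²⁺(aq) + Mn³⁺(aq)
Q = [Co²⁺]·[Mn³⁺] / ([Co³⁺]·[Mn²⁺]); log Q = 2.821.
E = E° − (0.0592/n) log Q = +0.30 − (0.0592/1)(2.821) = +0.133 V.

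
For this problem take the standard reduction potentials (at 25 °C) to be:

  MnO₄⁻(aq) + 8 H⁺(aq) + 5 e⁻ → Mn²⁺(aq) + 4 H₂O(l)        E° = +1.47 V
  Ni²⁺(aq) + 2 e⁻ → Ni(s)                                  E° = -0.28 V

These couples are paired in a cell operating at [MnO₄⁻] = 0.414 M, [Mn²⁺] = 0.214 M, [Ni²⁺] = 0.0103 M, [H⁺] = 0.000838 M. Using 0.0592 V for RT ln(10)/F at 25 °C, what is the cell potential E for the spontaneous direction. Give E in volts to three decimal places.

+1.521 V

MnO₄⁻/Mn²⁺ is the cathode (higher E°), Ni²⁺/Ni the anode: E°cell = +1.47 − (-0.28) = +1.75 V, n = 10.
Overall: 2 MnO₄⁻(aq) + 16 H⁺(aq) + 5 Ni(s) → 2 Mn²⁺(aq) + 8 H₂O(l) + 5 Ni²⁺(aq)
Q = [Mn²⁺]^2·[Ni²⁺]^5 / ([MnO₄⁻]^2·[H⁺]^16); log Q = 38.719.
E = E° − (0.0592/n) log Q = +1.75 − (0.0592/10)(38.719) = +1.521 V.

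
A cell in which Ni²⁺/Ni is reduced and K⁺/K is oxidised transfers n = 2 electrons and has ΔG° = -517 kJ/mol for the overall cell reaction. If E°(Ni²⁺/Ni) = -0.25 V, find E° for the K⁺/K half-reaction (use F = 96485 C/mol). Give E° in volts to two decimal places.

E°cell = −ΔG°/(nF) = −(-517×10³)/((2)(96485)) = +2.679 V.
Since Ni²⁺/Ni is the cathode and K⁺/K the anode, E°cell = E°(Ni²⁺/Ni) − E°(K⁺/K).
So E°(K⁺/K) = E°(Ni²⁺/Ni) − E°cell = (-0.25) − (+2.679) = -2.93 V.

-2.93 V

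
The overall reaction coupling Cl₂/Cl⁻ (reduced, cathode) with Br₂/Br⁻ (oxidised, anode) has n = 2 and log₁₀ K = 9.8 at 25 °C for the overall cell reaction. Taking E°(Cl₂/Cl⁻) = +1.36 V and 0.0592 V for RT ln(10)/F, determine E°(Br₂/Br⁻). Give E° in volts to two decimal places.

E°cell = (0.0592/n)·log K = (0.0592/2)(9.8) = +0.290 V.
Since Cl₂/Cl⁻ is the cathode and Br₂/Br⁻ the anode, E°cell = E°(Cl₂/Cl⁻) − E°(Br₂/Br⁻).
So E°(Br₂/Br⁻) = E°(Cl₂/Cl⁻) − E°cell = (+1.36) − (+0.290) = +1.07 V.

+1.07 V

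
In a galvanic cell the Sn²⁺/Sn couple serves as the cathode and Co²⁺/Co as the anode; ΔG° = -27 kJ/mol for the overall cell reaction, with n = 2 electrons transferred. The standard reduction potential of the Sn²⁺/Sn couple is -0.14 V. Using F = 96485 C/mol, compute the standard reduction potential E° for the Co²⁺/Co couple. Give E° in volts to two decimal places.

E°cell = −ΔG°/(nF) = −(-27×10³)/((2)(96485)) = +0.140 V.
Since Sn²⁺/Sn is the cathode and Co²⁺/Co the anode, E°cell = E°(Sn²⁺/Sn) − E°(Co²⁺/Co).
So E°(Co²⁺/Co) = E°(Sn²⁺/Sn) − E°cell = (-0.14) − (+0.140) = -0.28 V.

-0.28 V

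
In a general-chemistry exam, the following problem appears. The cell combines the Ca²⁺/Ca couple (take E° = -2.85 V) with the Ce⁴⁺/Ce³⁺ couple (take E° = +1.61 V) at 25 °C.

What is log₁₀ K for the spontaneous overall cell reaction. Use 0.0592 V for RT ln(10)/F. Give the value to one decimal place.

150.7

Cathode: Ce⁴⁺/Ce³⁺; anode: Ca²⁺/Ca. E°cell = +4.46 V, n = 2.
log K = nE°cell / 0.0592 = (2)(+4.46) / 0.0592 = 150.7.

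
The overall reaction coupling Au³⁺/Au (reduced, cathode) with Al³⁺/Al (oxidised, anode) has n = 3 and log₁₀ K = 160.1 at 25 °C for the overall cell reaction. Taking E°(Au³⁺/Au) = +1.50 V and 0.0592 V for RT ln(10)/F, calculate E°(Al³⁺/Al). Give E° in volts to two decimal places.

-1.66 V

E°cell = (0.0592/n)·log K = (0.0592/3)(160.1) = +3.159 V.
Since Au³⁺/Au is the cathode and Al³⁺/Al the anode, E°cell = E°(Au³⁺/Au) − E°(Al³⁺/Al).
So E°(Al³⁺/Al) = E°(Au³⁺/Au) − E°cell = (+1.50) − (+3.159) = -1.66 V.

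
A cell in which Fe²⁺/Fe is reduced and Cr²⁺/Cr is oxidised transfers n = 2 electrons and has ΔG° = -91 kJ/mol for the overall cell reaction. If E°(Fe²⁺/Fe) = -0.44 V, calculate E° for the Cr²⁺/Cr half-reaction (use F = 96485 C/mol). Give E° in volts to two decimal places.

E°cell = −ΔG°/(nF) = −(-91×10³)/((2)(96485)) = +0.472 V.
Since Fe²⁺/Fe is the cathode and Cr²⁺/Cr the anode, E°cell = E°(Fe²⁺/Fe) − E°(Cr²⁺/Cr).
So E°(Cr²⁺/Cr) = E°(Fe²⁺/Fe) − E°cell = (-0.44) − (+0.472) = -0.91 V.

-0.91 V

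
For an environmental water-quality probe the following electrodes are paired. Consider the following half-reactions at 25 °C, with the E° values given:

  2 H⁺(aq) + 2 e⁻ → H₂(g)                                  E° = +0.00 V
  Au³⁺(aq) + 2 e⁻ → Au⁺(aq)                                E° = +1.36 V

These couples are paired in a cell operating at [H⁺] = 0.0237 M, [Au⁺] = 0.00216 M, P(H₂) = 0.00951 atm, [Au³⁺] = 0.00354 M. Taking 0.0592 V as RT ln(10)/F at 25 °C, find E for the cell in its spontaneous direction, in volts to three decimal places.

+1.403 V

Au³⁺/Au⁺ is the cathode (higher E°), H⁺/H₂ the anode: E°cell = +1.36 − (+0.00) = +1.36 V, n = 2.
Overall: Au³⁺(aq) + H₂(g) → Au⁺(aq) + 2 H⁺(aq)
Q = [Au⁺]·[H⁺]^2 / ([Au³⁺]·P(H₂)); log Q = -1.443.
E = E° − (0.0592/n) log Q = +1.36 − (0.0592/2)(-1.443) = +1.403 V.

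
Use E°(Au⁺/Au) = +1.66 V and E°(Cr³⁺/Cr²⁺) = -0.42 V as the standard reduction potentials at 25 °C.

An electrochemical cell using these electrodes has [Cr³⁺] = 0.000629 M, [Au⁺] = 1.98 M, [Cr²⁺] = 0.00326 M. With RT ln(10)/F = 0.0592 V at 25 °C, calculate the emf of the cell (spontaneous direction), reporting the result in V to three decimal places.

Au⁺/Au is the cathode (higher E°), Cr³⁺/Cr²⁺ the anode: E°cell = +1.66 − (-0.42) = +2.08 V, n = 1.
Overall: Au⁺(aq) + Cr²⁺(aq) → Au(s) + Cr³⁺(aq)
Q = [Cr³⁺] / ([Au⁺]·[Cr²⁺]); log Q = -1.011.
E = E° − (0.0592/n) log Q = +2.08 − (0.0592/1)(-1.011) = +2.140 V.

+2.140 V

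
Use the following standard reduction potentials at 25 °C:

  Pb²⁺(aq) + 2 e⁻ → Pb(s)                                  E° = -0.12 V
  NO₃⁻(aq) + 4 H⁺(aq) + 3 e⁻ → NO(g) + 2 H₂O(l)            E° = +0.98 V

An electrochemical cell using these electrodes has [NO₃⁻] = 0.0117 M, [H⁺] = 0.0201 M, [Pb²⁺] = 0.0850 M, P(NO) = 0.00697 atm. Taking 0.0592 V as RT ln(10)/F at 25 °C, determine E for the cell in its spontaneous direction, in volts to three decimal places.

NO₃⁻/NO is the cathode (higher E°), Pb²⁺/Pb the anode: E°cell = +0.98 − (-0.12) = +1.10 V, n = 6.
Overall: 2 NO₃⁻(aq) + 8 H⁺(aq) + 3 Pb(s) → 2 NO(g) + 4 H₂O(l) + 3 Pb²⁺(aq)
Q = P(NO)^2·[Pb²⁺]^3 / ([NO₃⁻]^2·[H⁺]^8); log Q = 9.913.
E = E° − (0.0592/n) log Q = +1.10 − (0.0592/6)(9.913) = +1.002 V.

+1.002 V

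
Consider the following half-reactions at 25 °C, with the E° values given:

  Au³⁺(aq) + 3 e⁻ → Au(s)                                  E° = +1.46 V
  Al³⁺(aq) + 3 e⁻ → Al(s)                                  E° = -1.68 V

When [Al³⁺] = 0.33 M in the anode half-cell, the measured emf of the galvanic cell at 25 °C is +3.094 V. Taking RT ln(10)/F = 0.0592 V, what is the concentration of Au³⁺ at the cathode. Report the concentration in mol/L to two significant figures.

Au³⁺/Au is the cathode, Al³⁺/Al the anode: E°cell = +3.14 V, n = 3.
Overall reaction: Au³⁺(aq) + Al(s) → Au(s) + Al³⁺(aq); Q = [Al³⁺]^1/[Au³⁺]^1.
From E = E° − (0.0592/n) log Q: log Q = (E° − E)·n/0.0592 = (+3.14 − (+3.094))·3/0.0592 = 2.3311.
So 1·log[Au³⁺] = 1·log(0.33) − log Q = -0.4815 − (2.3311) = -2.8126; [Au³⁺] = 10^(-2.8126) ≈ 0.0015 M.

0.0015 M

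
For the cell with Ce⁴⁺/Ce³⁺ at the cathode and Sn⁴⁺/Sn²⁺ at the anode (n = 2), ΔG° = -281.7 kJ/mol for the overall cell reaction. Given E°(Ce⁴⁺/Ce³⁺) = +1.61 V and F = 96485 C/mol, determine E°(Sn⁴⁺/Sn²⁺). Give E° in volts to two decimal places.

E°cell = −ΔG°/(nF) = −(-281.7×10³)/((2)(96485)) = +1.460 V.
Since Ce⁴⁺/Ce³⁺ is the cathode and Sn⁴⁺/Sn²⁺ the anode, E°cell = E°(Ce⁴⁺/Ce³⁺) − E°(Sn⁴⁺/Sn²⁺).
So E°(Sn⁴⁺/Sn²⁺) = E°(Ce⁴⁺/Ce³⁺) − E°cell = (+1.61) − (+1.460) = +0.15 V.

+0.15 V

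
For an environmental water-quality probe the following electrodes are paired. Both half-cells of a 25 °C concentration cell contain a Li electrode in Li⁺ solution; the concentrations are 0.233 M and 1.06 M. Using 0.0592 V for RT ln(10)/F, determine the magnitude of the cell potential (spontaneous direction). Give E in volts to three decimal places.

For a concentration cell E°cell = 0. The 1.06 M side is the cathode (reduction is favoured where [Li⁺] is higher).
With n = 1, E = −(0.0592/1) log([Li⁺]ₐₙ/[Li⁺]꜀ₐₜ) = −(0.0592/1) log(0.233/1.06) = −(0.0592/1)(-0.658) = +0.039 V.

+0.039 V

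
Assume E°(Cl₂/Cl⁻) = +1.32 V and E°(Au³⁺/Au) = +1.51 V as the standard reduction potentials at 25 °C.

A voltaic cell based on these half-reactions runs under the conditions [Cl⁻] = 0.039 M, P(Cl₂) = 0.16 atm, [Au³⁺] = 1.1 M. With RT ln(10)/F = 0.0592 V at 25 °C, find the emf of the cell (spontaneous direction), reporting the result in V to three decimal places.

Au³⁺/Au is the cathode (higher E°), Cl₂/Cl⁻ the anode: E°cell = +1.51 − (+1.32) = +0.19 V, n = 6.
Overall: 2 Au³⁺(aq) + 6 Cl⁻(aq) → 2 Au(s) + 3 Cl₂(g)
Q = P(Cl₂)^3 / ([Au³⁺]^2·[Cl⁻]^6); log Q = 5.983.
E = E° − (0.0592/n) log Q = +0.19 − (0.0592/6)(5.983) = +0.131 V.

+0.131 V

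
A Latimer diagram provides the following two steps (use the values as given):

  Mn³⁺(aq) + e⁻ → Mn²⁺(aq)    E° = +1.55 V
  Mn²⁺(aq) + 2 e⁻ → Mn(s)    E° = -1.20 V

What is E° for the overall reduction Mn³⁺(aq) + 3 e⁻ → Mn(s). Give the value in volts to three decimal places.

-0.283 V

Adding the free-energy changes (−nFE°) of the two steps gives −n₃FE°₃ = −n₁FE°₁ − n₂FE°₂.
E°₃ = (1×+1.55 + 2×-1.20) / 3 = (-0.850) / 3 = -0.283 V.
E° values themselves are not directly additive — weighting by electron count is essential.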